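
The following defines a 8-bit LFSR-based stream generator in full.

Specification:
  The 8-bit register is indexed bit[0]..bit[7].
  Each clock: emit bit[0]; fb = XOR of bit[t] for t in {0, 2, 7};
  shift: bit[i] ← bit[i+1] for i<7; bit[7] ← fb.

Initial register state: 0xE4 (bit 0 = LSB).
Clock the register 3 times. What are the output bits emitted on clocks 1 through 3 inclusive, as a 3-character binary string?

reg_0 = 0xE4
clock 1: out=0, reg = 0x72
clock 2: out=0, reg = 0x39
clock 3: out=1, reg = 0x9C

001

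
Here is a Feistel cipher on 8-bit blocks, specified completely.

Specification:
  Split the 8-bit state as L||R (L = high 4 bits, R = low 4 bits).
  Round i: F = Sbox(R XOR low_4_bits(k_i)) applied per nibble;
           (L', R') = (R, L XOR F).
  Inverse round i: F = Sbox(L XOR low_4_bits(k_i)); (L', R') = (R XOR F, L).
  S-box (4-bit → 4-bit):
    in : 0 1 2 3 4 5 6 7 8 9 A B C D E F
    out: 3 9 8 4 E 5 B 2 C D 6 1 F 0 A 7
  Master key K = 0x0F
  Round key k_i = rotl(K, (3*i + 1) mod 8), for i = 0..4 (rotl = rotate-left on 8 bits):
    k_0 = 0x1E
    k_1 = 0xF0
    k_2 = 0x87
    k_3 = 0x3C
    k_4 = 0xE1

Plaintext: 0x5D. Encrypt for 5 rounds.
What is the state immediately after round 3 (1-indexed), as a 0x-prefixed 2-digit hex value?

0x45

s_0 = plaintext = 0x5D
s_1 = Round(s_0, k_0) = 0xD1
s_2 = Round(s_1, k_1) = 0x14
s_3 = Round(s_2, k_2) = 0x45
s_4 = Round(s_3, k_3) = 0x59
s_5 = Round(s_4, k_4) = 0x99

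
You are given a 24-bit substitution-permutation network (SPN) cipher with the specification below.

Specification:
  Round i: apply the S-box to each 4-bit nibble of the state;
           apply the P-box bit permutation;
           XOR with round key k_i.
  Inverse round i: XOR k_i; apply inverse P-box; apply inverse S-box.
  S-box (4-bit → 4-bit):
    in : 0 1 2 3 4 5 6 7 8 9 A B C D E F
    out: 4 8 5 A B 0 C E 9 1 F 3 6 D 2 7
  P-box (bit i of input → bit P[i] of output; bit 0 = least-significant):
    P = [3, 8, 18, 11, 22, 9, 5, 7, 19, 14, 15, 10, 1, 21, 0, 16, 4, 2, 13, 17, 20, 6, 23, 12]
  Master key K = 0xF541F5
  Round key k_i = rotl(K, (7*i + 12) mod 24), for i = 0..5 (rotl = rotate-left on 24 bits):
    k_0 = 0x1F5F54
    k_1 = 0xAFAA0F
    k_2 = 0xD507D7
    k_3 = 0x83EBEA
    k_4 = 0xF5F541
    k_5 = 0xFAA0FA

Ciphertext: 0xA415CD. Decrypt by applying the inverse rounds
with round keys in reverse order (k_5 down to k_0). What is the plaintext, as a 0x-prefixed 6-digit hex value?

s_0 = ciphertext = 0xA415CD
s_1 = InvRound(s_0, k_5) = 0x8A2D2C
s_2 = InvRound(s_1, k_4) = 0x437F2D
s_3 = InvRound(s_2, k_3) = 0x7E2685
s_4 = InvRound(s_3, k_2) = 0xCD495E
s_5 = InvRound(s_4, k_1) = 0xEDCCBE
s_6 = InvRound(s_5, k_0) = 0xA1B0AB

0xA1B0AB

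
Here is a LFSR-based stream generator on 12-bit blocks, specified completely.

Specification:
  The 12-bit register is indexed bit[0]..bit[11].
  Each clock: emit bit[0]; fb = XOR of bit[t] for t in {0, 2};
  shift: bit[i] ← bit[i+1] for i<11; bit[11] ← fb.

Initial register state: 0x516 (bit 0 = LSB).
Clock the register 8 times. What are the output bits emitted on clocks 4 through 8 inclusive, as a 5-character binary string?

01000

reg_0 = 0x516
clock 1: out=0, reg = 0xA8B
clock 2: out=1, reg = 0xD45
clock 3: out=1, reg = 0x6A2
clock 4: out=0, reg = 0x351
clock 5: out=1, reg = 0x9A8
clock 6: out=0, reg = 0x4D4
clock 7: out=0, reg = 0xA6A
clock 8: out=0, reg = 0x535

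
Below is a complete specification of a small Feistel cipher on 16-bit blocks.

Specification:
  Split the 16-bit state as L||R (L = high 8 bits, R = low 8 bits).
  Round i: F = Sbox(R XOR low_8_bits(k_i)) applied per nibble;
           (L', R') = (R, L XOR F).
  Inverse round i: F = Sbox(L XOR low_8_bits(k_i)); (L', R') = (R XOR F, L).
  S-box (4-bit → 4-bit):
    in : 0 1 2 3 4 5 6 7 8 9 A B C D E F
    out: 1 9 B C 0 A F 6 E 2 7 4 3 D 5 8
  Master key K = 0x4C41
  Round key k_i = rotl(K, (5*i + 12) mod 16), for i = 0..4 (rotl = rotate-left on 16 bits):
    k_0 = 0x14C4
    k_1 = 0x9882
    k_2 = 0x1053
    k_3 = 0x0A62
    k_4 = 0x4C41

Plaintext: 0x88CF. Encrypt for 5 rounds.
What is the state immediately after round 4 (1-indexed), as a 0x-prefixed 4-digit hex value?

s_0 = plaintext = 0x88CF
s_1 = Round(s_0, k_0) = 0xCF9C
s_2 = Round(s_1, k_1) = 0x9C5A
s_3 = Round(s_2, k_2) = 0x5A8E
s_4 = Round(s_3, k_3) = 0x8E09
s_5 = Round(s_4, k_4) = 0x0980

0x8E09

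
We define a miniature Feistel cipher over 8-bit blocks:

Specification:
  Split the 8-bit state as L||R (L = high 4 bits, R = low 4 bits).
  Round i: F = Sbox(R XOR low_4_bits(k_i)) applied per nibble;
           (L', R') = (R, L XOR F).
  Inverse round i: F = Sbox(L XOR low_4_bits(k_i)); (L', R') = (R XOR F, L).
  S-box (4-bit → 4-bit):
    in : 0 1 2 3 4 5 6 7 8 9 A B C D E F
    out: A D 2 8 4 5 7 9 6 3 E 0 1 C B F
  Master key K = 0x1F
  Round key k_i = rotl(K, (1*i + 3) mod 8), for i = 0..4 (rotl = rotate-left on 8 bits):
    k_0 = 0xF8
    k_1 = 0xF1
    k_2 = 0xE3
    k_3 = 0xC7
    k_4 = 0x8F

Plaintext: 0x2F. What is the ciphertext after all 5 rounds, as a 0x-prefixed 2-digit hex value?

s_0 = plaintext = 0x2F
s_1 = Round(s_0, k_0) = 0xFB
s_2 = Round(s_1, k_1) = 0xB1
s_3 = Round(s_2, k_2) = 0x19
s_4 = Round(s_3, k_3) = 0x9A
s_5 = Round(s_4, k_4) = 0xAC

0xAC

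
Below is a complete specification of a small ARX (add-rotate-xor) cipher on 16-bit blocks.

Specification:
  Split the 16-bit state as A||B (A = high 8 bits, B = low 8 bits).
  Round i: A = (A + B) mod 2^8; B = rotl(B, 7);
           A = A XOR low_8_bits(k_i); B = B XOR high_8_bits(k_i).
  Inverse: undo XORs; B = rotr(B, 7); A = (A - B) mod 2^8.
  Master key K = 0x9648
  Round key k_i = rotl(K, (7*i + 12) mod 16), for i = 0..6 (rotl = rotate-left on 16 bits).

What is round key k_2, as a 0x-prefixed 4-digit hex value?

0x2259

K = 0x9648
k_0 = rotl(K, (7*0+12) mod 16) = rotl(K, 12) = 0x8964
k_1 = rotl(K, (7*1+12) mod 16) = rotl(K, 3) = 0xB244
k_2 = rotl(K, (7*2+12) mod 16) = rotl(K, 10) = 0x2259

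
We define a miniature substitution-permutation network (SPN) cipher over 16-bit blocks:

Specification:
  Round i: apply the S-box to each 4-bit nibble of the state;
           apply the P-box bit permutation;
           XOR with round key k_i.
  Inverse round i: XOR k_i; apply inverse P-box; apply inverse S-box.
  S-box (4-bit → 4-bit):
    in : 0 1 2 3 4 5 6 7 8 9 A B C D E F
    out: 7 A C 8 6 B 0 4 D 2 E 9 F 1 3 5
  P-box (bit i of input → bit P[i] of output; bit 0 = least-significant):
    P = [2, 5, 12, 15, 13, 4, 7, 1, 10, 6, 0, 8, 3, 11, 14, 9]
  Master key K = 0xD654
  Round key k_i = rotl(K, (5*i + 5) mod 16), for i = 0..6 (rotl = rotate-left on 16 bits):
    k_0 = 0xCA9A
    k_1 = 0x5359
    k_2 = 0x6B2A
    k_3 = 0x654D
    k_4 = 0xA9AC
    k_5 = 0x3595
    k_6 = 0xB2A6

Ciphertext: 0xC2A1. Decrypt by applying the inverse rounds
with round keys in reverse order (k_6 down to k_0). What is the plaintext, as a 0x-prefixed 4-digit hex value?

s_0 = ciphertext = 0xC2A1
s_1 = InvRound(s_0, k_6) = 0x77BF
s_2 = InvRound(s_1, k_5) = 0x8639
s_3 = InvRound(s_2, k_4) = 0x180D
s_4 = InvRound(s_3, k_3) = 0x45D7
s_5 = InvRound(s_4, k_2) = 0x500E
s_6 = InvRound(s_5, k_1) = 0x3A1D
s_7 = InvRound(s_6, k_0) = 0x7788

0x7788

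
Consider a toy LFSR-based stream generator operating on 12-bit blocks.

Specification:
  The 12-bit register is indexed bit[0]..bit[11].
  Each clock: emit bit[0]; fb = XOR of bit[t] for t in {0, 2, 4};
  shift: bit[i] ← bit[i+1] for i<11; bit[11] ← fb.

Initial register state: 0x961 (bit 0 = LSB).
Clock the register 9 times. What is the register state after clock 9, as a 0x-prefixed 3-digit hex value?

0x57C

reg_0 = 0x961
clock 1: out=1, reg = 0xCB0
clock 2: out=0, reg = 0xE58
clock 3: out=0, reg = 0xF2C
clock 4: out=0, reg = 0xF96
clock 5: out=0, reg = 0x7CB
clock 6: out=1, reg = 0xBE5
clock 7: out=1, reg = 0x5F2
clock 8: out=0, reg = 0xAF9
clock 9: out=1, reg = 0x57C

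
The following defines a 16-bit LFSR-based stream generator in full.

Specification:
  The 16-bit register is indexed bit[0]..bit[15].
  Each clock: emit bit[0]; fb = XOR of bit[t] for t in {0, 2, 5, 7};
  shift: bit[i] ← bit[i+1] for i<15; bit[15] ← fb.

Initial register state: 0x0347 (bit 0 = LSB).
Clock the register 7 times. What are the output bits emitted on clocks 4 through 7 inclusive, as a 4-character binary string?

reg_0 = 0x0347
clock 1: out=1, reg = 0x01A3
clock 2: out=1, reg = 0x80D1
clock 3: out=1, reg = 0x4068
clock 4: out=0, reg = 0xA034
clock 5: out=0, reg = 0x501A
clock 6: out=0, reg = 0x280D
clock 7: out=1, reg = 0x1406

0001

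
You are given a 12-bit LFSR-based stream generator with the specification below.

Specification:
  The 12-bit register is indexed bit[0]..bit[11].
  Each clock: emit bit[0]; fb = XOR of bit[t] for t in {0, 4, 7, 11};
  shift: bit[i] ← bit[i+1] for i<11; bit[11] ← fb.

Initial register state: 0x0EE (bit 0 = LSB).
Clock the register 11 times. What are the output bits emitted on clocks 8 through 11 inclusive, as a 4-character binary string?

reg_0 = 0x0EE
clock 1: out=0, reg = 0x877
clock 2: out=1, reg = 0xC3B
clock 3: out=1, reg = 0xE1D
clock 4: out=1, reg = 0xF0E
clock 5: out=0, reg = 0xF87
clock 6: out=1, reg = 0xFC3
clock 7: out=1, reg = 0xFE1
clock 8: out=1, reg = 0xFF0
clock 9: out=0, reg = 0xFF8
clock 10: out=0, reg = 0xFFC
clock 11: out=0, reg = 0xFFE

1000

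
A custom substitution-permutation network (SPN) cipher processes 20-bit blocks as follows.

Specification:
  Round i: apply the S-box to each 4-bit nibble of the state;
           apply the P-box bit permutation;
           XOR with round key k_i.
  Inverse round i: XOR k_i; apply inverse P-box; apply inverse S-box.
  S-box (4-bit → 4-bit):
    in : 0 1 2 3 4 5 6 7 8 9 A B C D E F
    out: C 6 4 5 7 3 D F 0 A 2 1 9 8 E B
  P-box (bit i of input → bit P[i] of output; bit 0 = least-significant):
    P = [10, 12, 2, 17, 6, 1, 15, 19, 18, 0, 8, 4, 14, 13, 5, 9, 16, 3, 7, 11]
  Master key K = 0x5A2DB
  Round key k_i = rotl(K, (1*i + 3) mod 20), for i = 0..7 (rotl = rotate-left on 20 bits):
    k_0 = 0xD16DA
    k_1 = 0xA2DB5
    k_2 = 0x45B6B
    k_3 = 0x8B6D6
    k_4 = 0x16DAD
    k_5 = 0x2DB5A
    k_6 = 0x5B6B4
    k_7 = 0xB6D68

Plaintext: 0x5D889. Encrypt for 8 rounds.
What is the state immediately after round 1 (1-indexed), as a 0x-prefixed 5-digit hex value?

s_0 = plaintext = 0x5D889
s_1 = Round(s_0, k_0) = 0xE04D2
s_2 = Round(s_1, k_1) = 0x62618
s_3 = Round(s_2, k_2) = 0x1D2D9
s_4 = Round(s_3, k_3) = 0x2A55E
s_5 = Round(s_4, k_4) = 0x75D6A
s_6 = Round(s_5, k_5) = 0xB2382
s_7 = Round(s_6, k_6) = 0x0B790
s_8 = Round(s_7, k_7) = 0x524FF

0xE04D2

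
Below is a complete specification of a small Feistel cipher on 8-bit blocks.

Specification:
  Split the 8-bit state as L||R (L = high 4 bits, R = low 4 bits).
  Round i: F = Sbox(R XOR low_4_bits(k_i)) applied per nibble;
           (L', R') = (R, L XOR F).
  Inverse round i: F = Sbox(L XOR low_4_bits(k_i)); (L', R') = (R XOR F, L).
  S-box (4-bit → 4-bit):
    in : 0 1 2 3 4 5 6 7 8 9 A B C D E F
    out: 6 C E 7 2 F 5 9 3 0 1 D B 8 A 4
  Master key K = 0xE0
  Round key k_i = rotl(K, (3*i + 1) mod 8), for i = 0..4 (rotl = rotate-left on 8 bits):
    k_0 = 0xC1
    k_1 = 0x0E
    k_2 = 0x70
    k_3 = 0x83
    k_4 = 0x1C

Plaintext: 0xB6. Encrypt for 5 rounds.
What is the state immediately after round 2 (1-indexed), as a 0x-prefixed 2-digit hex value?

s_0 = plaintext = 0xB6
s_1 = Round(s_0, k_0) = 0x62
s_2 = Round(s_1, k_1) = 0x2D
s_3 = Round(s_2, k_2) = 0xDA
s_4 = Round(s_3, k_3) = 0xAD
s_5 = Round(s_4, k_4) = 0xD6

0x2D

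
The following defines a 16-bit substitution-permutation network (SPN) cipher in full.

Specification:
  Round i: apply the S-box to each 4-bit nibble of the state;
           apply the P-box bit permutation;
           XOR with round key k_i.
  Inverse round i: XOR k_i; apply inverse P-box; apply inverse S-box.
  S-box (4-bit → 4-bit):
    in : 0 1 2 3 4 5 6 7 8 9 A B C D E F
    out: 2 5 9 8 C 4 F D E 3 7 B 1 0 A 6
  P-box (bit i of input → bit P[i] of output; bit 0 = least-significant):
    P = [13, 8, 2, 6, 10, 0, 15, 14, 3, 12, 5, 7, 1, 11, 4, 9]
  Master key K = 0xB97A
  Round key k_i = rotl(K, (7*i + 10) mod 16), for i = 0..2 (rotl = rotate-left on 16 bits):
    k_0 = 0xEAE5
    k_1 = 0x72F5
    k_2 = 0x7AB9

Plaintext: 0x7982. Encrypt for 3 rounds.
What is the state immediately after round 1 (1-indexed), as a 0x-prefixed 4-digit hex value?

0x18BE

s_0 = plaintext = 0x7982
s_1 = Round(s_0, k_0) = 0x18BE
s_2 = Round(s_1, k_1) = 0x2706
s_3 = Round(s_2, k_2) = 0x5956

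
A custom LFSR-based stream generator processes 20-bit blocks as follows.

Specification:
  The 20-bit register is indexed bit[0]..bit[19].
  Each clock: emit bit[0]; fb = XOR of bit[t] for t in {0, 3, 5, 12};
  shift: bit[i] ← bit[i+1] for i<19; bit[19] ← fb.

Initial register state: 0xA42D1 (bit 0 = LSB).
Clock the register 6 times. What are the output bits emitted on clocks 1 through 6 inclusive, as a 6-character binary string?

reg_0 = 0xA42D1
clock 1: out=1, reg = 0xD2168
clock 2: out=0, reg = 0x690B4
clock 3: out=0, reg = 0x3485A
clock 4: out=0, reg = 0x9A42D
clock 5: out=1, reg = 0xCD216
clock 6: out=0, reg = 0xE690B

100010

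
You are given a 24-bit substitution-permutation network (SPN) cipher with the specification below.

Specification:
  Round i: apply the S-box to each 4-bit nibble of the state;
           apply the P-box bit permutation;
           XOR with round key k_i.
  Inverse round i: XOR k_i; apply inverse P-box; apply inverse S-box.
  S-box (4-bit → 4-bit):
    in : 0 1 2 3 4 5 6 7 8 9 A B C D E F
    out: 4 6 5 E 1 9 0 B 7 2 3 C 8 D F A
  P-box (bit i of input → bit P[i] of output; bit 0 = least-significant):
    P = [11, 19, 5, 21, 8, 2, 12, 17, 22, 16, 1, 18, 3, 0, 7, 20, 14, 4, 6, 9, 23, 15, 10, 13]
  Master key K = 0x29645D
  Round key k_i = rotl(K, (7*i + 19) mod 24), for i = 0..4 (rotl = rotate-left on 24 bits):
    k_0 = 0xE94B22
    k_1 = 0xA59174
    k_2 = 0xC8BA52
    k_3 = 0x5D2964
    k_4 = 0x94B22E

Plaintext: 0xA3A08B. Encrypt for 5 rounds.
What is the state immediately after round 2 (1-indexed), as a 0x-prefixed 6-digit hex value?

s_0 = plaintext = 0xA3A08B
s_1 = Round(s_0, k_0) = 0x49D85D
s_2 = Round(s_1, k_1) = 0x5698CE
s_3 = Round(s_2, k_2) = 0x239271
s_4 = Round(s_3, k_3) = 0x972E13
s_5 = Round(s_4, k_4) = 0xF96090

0x5698CE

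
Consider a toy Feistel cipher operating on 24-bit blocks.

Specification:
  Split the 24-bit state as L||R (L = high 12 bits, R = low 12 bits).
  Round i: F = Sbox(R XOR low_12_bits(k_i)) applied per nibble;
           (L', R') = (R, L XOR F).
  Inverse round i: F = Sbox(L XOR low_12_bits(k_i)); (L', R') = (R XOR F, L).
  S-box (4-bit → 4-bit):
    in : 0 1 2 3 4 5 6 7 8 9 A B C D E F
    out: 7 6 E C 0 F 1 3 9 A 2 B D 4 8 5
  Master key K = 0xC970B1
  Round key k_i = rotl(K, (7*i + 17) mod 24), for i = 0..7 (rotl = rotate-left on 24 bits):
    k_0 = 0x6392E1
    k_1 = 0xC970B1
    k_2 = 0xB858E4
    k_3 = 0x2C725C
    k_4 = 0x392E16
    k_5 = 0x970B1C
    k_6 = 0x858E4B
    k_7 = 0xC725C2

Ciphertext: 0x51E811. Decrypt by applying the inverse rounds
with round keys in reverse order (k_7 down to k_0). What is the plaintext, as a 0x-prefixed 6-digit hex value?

s_0 = ciphertext = 0x51E811
s_1 = InvRound(s_0, k_7) = 0xF5C51E
s_2 = InvRound(s_1, k_6) = 0x37DF5C
s_3 = InvRound(s_2, k_5) = 0x64A37D
s_4 = InvRound(s_3, k_4) = 0xA8064A
s_5 = InvRound(s_4, k_3) = 0xF07A80
s_6 = InvRound(s_5, k_2) = 0x90CF07
s_7 = InvRound(s_6, k_1) = 0x5B390C
s_8 = InvRound(s_7, k_0) = 0xAF25B3

0xAF25B3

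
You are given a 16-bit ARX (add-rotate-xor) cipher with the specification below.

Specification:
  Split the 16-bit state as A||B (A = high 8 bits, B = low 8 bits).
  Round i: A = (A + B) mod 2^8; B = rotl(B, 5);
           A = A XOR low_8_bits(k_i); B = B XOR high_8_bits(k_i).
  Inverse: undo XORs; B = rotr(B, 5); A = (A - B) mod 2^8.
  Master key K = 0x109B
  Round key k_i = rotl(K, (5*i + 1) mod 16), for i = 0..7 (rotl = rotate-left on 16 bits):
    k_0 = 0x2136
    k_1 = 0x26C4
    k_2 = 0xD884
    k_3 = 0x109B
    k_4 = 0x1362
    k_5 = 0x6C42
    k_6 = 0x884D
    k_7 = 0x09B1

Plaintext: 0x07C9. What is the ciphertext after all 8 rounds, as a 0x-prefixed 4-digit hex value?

0x6DD9

s_0 = plaintext = 0x07C9
s_1 = Round(s_0, k_0) = 0xE618
s_2 = Round(s_1, k_1) = 0x3A25
s_3 = Round(s_2, k_2) = 0xDB7C
s_4 = Round(s_3, k_3) = 0xCC9F
s_5 = Round(s_4, k_4) = 0x09E0
s_6 = Round(s_5, k_5) = 0xAB70
s_7 = Round(s_6, k_6) = 0x5686
s_8 = Round(s_7, k_7) = 0x6DD9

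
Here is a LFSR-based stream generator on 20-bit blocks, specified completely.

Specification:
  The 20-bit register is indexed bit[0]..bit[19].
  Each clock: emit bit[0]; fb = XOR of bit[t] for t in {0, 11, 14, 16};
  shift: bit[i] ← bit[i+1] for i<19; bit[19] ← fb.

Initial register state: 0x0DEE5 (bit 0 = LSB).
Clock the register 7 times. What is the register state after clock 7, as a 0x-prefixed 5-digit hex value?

0xDA1BD

reg_0 = 0x0DEE5
clock 1: out=1, reg = 0x86F72
clock 2: out=0, reg = 0x437B9
clock 3: out=1, reg = 0xA1BDC
clock 4: out=0, reg = 0xD0DEE
clock 5: out=0, reg = 0x686F7
clock 6: out=1, reg = 0xB437B
clock 7: out=1, reg = 0xDA1BD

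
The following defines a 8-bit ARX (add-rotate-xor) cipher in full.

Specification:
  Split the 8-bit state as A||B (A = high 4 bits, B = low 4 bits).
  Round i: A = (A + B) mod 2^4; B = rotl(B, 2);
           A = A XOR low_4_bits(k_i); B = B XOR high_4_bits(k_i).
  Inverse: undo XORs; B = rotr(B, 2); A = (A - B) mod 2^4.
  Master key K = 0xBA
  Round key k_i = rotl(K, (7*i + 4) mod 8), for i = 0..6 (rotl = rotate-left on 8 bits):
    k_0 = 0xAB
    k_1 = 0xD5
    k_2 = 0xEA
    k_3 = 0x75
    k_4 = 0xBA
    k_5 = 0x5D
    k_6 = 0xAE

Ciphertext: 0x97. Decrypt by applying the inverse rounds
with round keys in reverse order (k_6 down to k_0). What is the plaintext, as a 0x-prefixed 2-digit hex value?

s_0 = ciphertext = 0x97
s_1 = InvRound(s_0, k_6) = 0x07
s_2 = InvRound(s_1, k_5) = 0x58
s_3 = InvRound(s_2, k_4) = 0x3C
s_4 = InvRound(s_3, k_3) = 0x8E
s_5 = InvRound(s_4, k_2) = 0x20
s_6 = InvRound(s_5, k_1) = 0x07
s_7 = InvRound(s_6, k_0) = 0x47

0x47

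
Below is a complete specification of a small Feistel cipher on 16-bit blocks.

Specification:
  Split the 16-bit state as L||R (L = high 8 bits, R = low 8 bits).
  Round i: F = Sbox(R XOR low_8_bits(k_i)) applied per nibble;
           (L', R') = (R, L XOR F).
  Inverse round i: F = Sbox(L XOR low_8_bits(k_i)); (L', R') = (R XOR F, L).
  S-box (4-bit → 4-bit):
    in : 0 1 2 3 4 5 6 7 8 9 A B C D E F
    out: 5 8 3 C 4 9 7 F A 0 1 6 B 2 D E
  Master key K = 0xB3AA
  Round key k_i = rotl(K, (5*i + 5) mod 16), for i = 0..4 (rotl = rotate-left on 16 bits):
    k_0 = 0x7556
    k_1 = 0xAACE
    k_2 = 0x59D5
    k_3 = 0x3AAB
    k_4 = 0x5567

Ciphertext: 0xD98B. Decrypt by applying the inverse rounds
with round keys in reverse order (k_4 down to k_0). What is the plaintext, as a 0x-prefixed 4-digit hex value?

s_0 = ciphertext = 0xD98B
s_1 = InvRound(s_0, k_4) = 0xE6D9
s_2 = InvRound(s_1, k_3) = 0x9BE6
s_3 = InvRound(s_2, k_2) = 0xAB9B
s_4 = InvRound(s_3, k_1) = 0xE2AB
s_5 = InvRound(s_4, k_0) = 0xCFE2

0xCFE2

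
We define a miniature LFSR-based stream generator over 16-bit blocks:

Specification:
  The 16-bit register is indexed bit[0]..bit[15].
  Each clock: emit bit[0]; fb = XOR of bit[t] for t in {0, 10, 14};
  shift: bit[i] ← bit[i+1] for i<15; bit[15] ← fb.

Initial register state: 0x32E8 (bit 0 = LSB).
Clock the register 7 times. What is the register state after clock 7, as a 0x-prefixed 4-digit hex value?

0x6865

reg_0 = 0x32E8
clock 1: out=0, reg = 0x1974
clock 2: out=0, reg = 0x0CBA
clock 3: out=0, reg = 0x865D
clock 4: out=1, reg = 0x432E
clock 5: out=0, reg = 0xA197
clock 6: out=1, reg = 0xD0CB
clock 7: out=1, reg = 0x6865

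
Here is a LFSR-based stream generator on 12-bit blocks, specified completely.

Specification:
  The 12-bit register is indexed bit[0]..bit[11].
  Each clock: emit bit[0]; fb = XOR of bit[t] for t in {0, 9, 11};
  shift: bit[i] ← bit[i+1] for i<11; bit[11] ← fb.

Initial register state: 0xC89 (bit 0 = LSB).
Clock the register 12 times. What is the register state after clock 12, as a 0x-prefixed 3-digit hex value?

0xA4A

reg_0 = 0xC89
clock 1: out=1, reg = 0x644
clock 2: out=0, reg = 0xB22
clock 3: out=0, reg = 0x591
clock 4: out=1, reg = 0xAC8
clock 5: out=0, reg = 0x564
clock 6: out=0, reg = 0x2B2
clock 7: out=0, reg = 0x959
clock 8: out=1, reg = 0x4AC
clock 9: out=0, reg = 0x256
clock 10: out=0, reg = 0x92B
clock 11: out=1, reg = 0x495
clock 12: out=1, reg = 0xA4A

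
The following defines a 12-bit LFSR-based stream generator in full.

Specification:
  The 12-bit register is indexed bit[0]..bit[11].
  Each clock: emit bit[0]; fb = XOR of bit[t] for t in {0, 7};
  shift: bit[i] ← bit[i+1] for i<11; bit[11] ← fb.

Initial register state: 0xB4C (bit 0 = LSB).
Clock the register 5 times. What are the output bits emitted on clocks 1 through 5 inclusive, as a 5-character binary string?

00110

reg_0 = 0xB4C
clock 1: out=0, reg = 0x5A6
clock 2: out=0, reg = 0xAD3
clock 3: out=1, reg = 0x569
clock 4: out=1, reg = 0xAB4
clock 5: out=0, reg = 0xD5A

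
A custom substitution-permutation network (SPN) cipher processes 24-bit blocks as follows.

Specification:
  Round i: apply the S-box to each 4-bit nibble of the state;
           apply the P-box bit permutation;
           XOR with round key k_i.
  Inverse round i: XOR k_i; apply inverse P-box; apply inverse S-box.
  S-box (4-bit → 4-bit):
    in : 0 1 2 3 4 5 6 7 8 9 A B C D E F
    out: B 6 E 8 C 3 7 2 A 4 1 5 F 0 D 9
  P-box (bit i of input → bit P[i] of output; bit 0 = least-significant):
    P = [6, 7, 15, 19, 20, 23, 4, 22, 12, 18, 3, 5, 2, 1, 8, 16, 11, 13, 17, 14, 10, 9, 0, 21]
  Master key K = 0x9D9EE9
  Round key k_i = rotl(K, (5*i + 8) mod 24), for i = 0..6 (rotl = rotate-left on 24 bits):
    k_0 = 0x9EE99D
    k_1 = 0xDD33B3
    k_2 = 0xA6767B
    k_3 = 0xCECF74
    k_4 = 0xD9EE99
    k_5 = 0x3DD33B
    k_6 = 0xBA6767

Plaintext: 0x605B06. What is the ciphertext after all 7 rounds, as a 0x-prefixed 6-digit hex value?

s_0 = plaintext = 0x605B06
s_1 = Round(s_0, k_0) = 0x4E1752
s_2 = Round(s_1, k_1) = 0x63FA30
s_3 = Round(s_2, k_2) = 0xEF20BE
s_4 = Round(s_3, k_3) = 0xF31207
s_5 = Round(s_4, k_4) = 0x2DAB33
s_6 = Round(s_5, k_5) = 0x55C136
s_7 = Round(s_6, k_6) = 0xFFC8A9

0xFFC8A9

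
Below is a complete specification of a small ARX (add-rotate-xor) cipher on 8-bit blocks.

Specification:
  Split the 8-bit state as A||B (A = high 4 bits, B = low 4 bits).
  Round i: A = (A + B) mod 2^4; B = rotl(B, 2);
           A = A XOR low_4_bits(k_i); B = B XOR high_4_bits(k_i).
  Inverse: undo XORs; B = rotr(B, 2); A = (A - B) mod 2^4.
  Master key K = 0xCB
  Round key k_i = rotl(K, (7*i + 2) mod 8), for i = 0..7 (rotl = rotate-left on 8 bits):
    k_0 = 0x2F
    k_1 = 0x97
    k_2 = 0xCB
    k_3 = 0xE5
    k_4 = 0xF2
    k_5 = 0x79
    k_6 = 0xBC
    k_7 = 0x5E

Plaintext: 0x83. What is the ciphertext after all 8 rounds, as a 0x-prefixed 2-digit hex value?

0xEC

s_0 = plaintext = 0x83
s_1 = Round(s_0, k_0) = 0x4E
s_2 = Round(s_1, k_1) = 0x52
s_3 = Round(s_2, k_2) = 0xC4
s_4 = Round(s_3, k_3) = 0x5F
s_5 = Round(s_4, k_4) = 0x60
s_6 = Round(s_5, k_5) = 0xF7
s_7 = Round(s_6, k_6) = 0xA6
s_8 = Round(s_7, k_7) = 0xEC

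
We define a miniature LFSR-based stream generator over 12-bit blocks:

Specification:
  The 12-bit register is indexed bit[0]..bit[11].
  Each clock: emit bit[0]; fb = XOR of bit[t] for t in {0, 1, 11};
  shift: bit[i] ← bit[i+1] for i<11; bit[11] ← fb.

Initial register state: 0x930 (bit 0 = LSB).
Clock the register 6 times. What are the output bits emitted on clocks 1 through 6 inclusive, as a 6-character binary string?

000011

reg_0 = 0x930
clock 1: out=0, reg = 0xC98
clock 2: out=0, reg = 0xE4C
clock 3: out=0, reg = 0xF26
clock 4: out=0, reg = 0x793
clock 5: out=1, reg = 0x3C9
clock 6: out=1, reg = 0x9E4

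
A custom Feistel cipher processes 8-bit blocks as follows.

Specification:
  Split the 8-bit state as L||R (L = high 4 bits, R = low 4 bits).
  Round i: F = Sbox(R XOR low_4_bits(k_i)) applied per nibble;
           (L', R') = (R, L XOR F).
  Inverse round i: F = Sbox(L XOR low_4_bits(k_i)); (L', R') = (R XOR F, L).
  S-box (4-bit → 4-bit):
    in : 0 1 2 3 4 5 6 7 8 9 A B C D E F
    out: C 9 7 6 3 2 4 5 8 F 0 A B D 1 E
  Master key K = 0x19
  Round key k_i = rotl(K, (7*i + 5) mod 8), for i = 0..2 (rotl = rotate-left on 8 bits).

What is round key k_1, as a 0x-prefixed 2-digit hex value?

0x91

K = 0x19
k_0 = rotl(K, (7*0+5) mod 8) = rotl(K, 5) = 0x23
k_1 = rotl(K, (7*1+5) mod 8) = rotl(K, 4) = 0x91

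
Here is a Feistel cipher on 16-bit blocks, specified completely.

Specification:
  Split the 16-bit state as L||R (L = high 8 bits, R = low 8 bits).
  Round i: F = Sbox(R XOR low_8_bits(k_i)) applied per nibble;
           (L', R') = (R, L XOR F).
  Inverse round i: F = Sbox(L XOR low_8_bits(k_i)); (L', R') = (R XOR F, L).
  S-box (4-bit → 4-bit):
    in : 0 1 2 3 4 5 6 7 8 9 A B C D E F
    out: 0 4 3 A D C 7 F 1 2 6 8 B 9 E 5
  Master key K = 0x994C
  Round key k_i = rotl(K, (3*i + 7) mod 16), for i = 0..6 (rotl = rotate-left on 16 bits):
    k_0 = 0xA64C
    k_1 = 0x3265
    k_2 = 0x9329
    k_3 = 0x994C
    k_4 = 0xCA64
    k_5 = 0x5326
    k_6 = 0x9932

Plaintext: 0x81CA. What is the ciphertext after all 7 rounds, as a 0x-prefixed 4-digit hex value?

0x7F61

s_0 = plaintext = 0x81CA
s_1 = Round(s_0, k_0) = 0xCA96
s_2 = Round(s_1, k_1) = 0x9690
s_3 = Round(s_2, k_2) = 0x9014
s_4 = Round(s_3, k_3) = 0x1451
s_5 = Round(s_4, k_4) = 0x51B8
s_6 = Round(s_5, k_5) = 0xB87F
s_7 = Round(s_6, k_6) = 0x7F61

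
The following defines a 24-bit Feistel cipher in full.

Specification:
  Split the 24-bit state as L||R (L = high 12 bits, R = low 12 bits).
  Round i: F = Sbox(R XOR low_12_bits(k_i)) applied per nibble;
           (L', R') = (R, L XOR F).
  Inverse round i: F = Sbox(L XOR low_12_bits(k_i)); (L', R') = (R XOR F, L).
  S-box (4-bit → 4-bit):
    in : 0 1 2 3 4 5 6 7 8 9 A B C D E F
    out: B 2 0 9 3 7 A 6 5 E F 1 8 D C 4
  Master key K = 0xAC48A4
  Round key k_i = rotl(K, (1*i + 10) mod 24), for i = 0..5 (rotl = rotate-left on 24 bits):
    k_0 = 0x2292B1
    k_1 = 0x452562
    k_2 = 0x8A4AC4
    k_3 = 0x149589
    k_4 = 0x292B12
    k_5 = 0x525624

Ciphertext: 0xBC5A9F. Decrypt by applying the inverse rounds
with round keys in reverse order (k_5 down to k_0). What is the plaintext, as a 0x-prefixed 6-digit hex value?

s_0 = ciphertext = 0xBC5A9F
s_1 = InvRound(s_0, k_5) = 0x75DBC5
s_2 = InvRound(s_1, k_4) = 0x3F175D
s_3 = InvRound(s_2, k_3) = 0xD383F1
s_4 = InvRound(s_3, k_2) = 0x5B9D38
s_5 = InvRound(s_4, k_1) = 0x6E95B9
s_6 = InvRound(s_5, k_0) = 0x6CC6E9

0x6CC6E9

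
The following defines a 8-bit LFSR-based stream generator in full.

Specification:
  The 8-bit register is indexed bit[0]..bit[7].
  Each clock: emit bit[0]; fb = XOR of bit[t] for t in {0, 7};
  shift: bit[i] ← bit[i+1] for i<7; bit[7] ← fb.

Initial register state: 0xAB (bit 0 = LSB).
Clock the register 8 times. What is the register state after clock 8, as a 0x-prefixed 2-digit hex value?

reg_0 = 0xAB
clock 1: out=1, reg = 0x55
clock 2: out=1, reg = 0xAA
clock 3: out=0, reg = 0xD5
clock 4: out=1, reg = 0x6A
clock 5: out=0, reg = 0x35
clock 6: out=1, reg = 0x9A
clock 7: out=0, reg = 0xCD
clock 8: out=1, reg = 0x66

0x66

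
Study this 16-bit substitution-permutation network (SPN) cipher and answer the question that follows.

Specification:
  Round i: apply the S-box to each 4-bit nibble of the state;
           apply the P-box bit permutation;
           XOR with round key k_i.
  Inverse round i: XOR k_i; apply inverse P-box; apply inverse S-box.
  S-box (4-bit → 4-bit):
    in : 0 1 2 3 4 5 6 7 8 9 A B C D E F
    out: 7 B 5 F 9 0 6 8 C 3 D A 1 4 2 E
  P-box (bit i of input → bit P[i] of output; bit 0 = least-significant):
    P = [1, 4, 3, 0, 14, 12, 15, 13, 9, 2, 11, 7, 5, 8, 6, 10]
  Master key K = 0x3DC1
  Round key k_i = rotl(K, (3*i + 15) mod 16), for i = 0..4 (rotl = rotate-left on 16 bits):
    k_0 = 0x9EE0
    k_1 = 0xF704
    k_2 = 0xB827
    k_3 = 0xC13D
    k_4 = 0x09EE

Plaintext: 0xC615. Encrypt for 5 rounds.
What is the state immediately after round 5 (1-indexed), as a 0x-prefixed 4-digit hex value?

0x240D

s_0 = plaintext = 0xC615
s_1 = Round(s_0, k_0) = 0xE6C4
s_2 = Round(s_1, k_1) = 0xBE03
s_3 = Round(s_2, k_2) = 0x6D38
s_4 = Round(s_3, k_3) = 0x3874
s_5 = Round(s_4, k_4) = 0x240D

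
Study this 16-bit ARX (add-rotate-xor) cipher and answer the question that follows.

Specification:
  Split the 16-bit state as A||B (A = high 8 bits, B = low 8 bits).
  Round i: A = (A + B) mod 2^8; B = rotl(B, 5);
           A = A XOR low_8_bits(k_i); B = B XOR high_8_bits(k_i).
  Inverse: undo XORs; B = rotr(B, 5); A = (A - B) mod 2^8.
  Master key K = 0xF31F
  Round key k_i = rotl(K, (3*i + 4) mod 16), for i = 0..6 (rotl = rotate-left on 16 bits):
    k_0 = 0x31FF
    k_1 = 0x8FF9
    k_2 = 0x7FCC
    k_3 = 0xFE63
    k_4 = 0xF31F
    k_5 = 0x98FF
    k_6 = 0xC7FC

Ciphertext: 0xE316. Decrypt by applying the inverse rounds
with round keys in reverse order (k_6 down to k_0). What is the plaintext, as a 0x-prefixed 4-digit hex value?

0x39DA

s_0 = ciphertext = 0xE316
s_1 = InvRound(s_0, k_6) = 0x918E
s_2 = InvRound(s_1, k_5) = 0xBEB0
s_3 = InvRound(s_2, k_4) = 0x871A
s_4 = InvRound(s_3, k_3) = 0xBD27
s_5 = InvRound(s_4, k_2) = 0xAFC2
s_6 = InvRound(s_5, k_1) = 0xEC6A
s_7 = InvRound(s_6, k_0) = 0x39DA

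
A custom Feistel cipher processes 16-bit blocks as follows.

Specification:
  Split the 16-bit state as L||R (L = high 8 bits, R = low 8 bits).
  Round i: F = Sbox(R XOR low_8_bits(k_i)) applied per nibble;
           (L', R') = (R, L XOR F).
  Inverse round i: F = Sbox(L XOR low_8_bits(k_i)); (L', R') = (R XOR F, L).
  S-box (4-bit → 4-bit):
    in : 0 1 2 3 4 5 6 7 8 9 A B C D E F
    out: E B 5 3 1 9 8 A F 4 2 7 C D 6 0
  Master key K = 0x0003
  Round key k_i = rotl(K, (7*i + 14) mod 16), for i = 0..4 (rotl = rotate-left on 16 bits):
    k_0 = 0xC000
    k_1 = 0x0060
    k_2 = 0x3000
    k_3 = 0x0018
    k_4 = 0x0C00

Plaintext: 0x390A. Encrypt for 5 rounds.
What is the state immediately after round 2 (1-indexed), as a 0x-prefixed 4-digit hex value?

s_0 = plaintext = 0x390A
s_1 = Round(s_0, k_0) = 0x0ADB
s_2 = Round(s_1, k_1) = 0xDB7D
s_3 = Round(s_2, k_2) = 0x7D76
s_4 = Round(s_3, k_3) = 0x76FB
s_5 = Round(s_4, k_4) = 0xFB71

0xDB7D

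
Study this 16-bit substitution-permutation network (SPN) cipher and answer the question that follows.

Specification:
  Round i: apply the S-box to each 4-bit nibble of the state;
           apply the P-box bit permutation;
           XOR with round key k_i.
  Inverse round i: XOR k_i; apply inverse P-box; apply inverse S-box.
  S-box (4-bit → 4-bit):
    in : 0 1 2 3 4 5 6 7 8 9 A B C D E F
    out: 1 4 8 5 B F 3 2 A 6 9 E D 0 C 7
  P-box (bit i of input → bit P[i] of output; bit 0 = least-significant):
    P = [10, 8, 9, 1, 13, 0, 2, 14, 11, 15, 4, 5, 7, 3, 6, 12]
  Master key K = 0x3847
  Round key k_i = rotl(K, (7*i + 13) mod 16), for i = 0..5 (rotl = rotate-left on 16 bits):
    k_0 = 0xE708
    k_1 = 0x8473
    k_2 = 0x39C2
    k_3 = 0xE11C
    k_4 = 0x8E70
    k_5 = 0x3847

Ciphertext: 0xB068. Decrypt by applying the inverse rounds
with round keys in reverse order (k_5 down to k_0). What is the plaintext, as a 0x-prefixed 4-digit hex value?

0xC8AF

s_0 = ciphertext = 0xB068
s_1 = InvRound(s_0, k_5) = 0x7492
s_2 = InvRound(s_1, k_4) = 0xC4AE
s_3 = InvRound(s_2, k_3) = 0x0E04
s_4 = InvRound(s_3, k_2) = 0xCD35
s_5 = InvRound(s_4, k_1) = 0x10E8
s_6 = InvRound(s_5, k_0) = 0xC8AF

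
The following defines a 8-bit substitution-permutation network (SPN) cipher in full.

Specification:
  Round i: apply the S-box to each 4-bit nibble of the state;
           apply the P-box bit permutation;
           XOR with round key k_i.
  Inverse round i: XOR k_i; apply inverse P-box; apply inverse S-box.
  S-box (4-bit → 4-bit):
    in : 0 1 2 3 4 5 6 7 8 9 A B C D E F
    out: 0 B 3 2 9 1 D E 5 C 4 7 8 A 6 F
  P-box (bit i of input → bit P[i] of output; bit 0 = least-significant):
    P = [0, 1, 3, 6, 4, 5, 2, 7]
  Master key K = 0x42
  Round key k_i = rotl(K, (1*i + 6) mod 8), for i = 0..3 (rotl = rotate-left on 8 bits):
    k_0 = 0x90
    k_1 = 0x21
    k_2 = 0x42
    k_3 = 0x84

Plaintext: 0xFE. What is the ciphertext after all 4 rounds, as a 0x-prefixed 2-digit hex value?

s_0 = plaintext = 0xFE
s_1 = Round(s_0, k_0) = 0x2E
s_2 = Round(s_1, k_1) = 0x1B
s_3 = Round(s_2, k_2) = 0xF9
s_4 = Round(s_3, k_3) = 0x78

0x78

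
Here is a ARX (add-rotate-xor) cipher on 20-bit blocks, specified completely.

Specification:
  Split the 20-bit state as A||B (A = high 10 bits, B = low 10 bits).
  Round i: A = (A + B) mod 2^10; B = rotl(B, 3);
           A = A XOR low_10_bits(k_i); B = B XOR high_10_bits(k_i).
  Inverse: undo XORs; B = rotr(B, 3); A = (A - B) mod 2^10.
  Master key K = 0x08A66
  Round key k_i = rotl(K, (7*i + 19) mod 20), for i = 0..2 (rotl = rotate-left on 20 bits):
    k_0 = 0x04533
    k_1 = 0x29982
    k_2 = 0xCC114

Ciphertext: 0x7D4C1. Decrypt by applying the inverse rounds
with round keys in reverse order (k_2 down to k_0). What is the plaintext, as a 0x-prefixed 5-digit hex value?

s_0 = ciphertext = 0x7D4C1
s_1 = InvRound(s_0, k_2) = 0xF8CFE
s_2 = InvRound(s_1, k_1) = 0x9580B
s_3 = InvRound(s_2, k_0) = 0x98903

0x98903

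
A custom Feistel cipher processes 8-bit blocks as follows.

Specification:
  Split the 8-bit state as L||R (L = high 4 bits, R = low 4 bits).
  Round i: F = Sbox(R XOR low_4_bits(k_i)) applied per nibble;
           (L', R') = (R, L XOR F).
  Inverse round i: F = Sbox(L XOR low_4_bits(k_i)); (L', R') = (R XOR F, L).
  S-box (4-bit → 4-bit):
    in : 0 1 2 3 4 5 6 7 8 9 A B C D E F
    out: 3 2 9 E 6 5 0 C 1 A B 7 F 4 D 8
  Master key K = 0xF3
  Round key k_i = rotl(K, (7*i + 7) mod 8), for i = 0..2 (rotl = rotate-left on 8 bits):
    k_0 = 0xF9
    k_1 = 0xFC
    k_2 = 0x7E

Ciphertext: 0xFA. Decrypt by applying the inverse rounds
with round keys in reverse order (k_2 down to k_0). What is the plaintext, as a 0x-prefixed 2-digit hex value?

s_0 = ciphertext = 0xFA
s_1 = InvRound(s_0, k_2) = 0x8F
s_2 = InvRound(s_1, k_1) = 0x98
s_3 = InvRound(s_2, k_0) = 0xB9

0xB9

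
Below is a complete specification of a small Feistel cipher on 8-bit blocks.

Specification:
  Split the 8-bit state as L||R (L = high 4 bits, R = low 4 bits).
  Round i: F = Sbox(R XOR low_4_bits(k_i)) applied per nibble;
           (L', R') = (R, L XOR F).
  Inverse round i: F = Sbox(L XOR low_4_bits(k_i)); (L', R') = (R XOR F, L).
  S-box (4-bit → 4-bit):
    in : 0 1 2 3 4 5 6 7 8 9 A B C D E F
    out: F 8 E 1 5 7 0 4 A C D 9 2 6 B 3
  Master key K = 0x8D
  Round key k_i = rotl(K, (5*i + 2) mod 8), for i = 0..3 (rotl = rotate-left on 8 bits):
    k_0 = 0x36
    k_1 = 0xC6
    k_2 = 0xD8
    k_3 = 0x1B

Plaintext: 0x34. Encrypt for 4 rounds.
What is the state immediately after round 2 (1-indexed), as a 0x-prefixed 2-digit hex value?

s_0 = plaintext = 0x34
s_1 = Round(s_0, k_0) = 0x4D
s_2 = Round(s_1, k_1) = 0xDD
s_3 = Round(s_2, k_2) = 0xDA
s_4 = Round(s_3, k_3) = 0xA5

0xDD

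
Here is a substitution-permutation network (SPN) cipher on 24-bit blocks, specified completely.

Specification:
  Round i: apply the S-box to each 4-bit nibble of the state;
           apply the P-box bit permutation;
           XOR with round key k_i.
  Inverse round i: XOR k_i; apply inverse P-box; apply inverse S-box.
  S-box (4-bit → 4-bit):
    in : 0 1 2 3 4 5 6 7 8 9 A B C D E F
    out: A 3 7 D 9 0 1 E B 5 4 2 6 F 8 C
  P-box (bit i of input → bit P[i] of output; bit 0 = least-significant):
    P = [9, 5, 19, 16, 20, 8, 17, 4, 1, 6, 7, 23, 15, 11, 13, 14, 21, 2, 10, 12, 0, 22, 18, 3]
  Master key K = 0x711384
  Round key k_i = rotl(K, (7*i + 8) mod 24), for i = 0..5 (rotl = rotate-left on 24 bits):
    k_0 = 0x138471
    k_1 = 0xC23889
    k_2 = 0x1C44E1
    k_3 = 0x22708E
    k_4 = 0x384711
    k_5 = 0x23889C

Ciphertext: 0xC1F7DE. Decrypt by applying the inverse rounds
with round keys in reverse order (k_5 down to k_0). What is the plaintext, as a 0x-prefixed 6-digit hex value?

s_0 = ciphertext = 0xC1F7DE
s_1 = InvRound(s_0, k_5) = 0xB378C6
s_2 = InvRound(s_1, k_4) = 0x67CD73
s_3 = InvRound(s_2, k_3) = 0xD72C00
s_4 = InvRound(s_3, k_2) = 0x1577A7
s_5 = InvRound(s_4, k_1) = 0x7C0428
s_6 = InvRound(s_5, k_0) = 0xD66BFF

0xD66BFF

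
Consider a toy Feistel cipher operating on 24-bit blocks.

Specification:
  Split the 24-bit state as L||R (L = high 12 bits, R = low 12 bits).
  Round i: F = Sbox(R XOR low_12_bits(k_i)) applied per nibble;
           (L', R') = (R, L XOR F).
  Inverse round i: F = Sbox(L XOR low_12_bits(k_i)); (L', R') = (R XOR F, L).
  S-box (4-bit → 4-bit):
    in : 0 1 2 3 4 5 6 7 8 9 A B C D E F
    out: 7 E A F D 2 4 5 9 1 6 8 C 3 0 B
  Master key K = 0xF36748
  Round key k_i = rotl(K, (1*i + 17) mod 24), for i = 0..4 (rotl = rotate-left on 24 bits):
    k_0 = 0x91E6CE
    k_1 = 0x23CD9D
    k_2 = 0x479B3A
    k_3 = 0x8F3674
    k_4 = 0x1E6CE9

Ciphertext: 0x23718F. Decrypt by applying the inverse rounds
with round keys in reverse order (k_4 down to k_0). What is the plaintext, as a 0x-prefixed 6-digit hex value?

0x9890F8

s_0 = ciphertext = 0x23718F
s_1 = InvRound(s_0, k_4) = 0x1BF237
s_2 = InvRound(s_1, k_3) = 0x7FF1BF
s_3 = InvRound(s_2, k_2) = 0xD7D7FF
s_4 = InvRound(s_3, k_1) = 0x0F8D7D
s_5 = InvRound(s_4, k_0) = 0x9890F8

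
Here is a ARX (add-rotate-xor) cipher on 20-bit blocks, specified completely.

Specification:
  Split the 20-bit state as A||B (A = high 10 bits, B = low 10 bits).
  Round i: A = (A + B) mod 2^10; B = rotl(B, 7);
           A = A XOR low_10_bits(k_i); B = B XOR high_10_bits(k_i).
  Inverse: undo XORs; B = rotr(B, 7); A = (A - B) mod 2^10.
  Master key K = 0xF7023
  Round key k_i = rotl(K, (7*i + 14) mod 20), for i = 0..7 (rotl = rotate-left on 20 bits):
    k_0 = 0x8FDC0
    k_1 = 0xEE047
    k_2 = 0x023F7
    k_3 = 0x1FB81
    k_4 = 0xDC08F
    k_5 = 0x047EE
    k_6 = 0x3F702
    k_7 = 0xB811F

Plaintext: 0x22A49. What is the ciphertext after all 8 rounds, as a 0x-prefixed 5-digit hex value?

s_0 = plaintext = 0x22A49
s_1 = Round(s_0, k_0) = 0xC4EF6
s_2 = Round(s_1, k_1) = 0x938E6
s_3 = Round(s_2, k_2) = 0x30F14
s_4 = Round(s_3, k_3) = 0x15A1C
s_5 = Round(s_4, k_4) = 0xBF533
s_6 = Round(s_5, k_5) = 0xF79B7
s_7 = Round(s_6, k_6) = 0xA5F4B
s_8 = Round(s_7, k_7) = 0x3F709

0x3F709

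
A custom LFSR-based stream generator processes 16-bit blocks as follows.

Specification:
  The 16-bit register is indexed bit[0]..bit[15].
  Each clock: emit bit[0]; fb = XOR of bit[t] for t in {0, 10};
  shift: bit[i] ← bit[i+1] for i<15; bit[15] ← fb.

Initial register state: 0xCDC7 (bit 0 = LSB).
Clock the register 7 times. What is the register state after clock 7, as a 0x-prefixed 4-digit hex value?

0xE99B

reg_0 = 0xCDC7
clock 1: out=1, reg = 0x66E3
clock 2: out=1, reg = 0x3371
clock 3: out=1, reg = 0x99B8
clock 4: out=0, reg = 0x4CDC
clock 5: out=0, reg = 0xA66E
clock 6: out=0, reg = 0xD337
clock 7: out=1, reg = 0xE99B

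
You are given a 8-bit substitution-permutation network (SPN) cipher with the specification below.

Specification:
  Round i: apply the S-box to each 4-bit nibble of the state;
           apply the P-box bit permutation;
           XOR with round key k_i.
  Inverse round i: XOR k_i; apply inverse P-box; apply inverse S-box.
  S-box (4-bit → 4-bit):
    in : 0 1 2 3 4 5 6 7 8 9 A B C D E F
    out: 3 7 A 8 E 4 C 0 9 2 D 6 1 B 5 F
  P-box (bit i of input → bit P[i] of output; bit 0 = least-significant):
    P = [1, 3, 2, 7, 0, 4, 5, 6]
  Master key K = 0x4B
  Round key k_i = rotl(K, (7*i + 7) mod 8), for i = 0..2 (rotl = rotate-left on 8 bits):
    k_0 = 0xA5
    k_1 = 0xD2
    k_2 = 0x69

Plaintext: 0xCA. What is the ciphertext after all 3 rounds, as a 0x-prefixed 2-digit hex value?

0xFE

s_0 = plaintext = 0xCA
s_1 = Round(s_0, k_0) = 0x22
s_2 = Round(s_1, k_1) = 0x0A
s_3 = Round(s_2, k_2) = 0xFE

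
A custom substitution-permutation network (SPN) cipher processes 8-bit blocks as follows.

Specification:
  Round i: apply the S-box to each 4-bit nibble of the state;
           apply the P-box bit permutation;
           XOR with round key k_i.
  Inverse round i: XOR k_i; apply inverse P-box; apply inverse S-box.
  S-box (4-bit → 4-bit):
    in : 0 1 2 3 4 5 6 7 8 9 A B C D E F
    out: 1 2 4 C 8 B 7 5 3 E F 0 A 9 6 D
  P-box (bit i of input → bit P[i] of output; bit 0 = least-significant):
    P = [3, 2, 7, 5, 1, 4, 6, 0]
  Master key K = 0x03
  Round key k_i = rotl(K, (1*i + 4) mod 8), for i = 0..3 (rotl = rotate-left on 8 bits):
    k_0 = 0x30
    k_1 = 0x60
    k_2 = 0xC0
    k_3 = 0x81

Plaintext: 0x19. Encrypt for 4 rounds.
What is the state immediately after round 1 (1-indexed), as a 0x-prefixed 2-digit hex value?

s_0 = plaintext = 0x19
s_1 = Round(s_0, k_0) = 0x84
s_2 = Round(s_1, k_1) = 0x52
s_3 = Round(s_2, k_2) = 0x53
s_4 = Round(s_3, k_3) = 0x32

0x84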